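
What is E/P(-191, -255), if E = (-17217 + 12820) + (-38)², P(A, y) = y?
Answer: 2953/255 ≈ 11.580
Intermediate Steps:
E = -2953 (E = -4397 + 1444 = -2953)
E/P(-191, -255) = -2953/(-255) = -2953*(-1/255) = 2953/255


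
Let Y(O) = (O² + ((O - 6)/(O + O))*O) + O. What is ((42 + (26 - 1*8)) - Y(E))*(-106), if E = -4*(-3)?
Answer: 10494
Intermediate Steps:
E = 12
Y(O) = -3 + O² + 3*O/2 (Y(O) = (O² + ((-6 + O)/((2*O)))*O) + O = (O² + ((-6 + O)*(1/(2*O)))*O) + O = (O² + ((-6 + O)/(2*O))*O) + O = (O² + (-3 + O/2)) + O = (-3 + O² + O/2) + O = -3 + O² + 3*O/2)
((42 + (26 - 1*8)) - Y(E))*(-106) = ((42 + (26 - 1*8)) - (-3 + 12² + (3/2)*12))*(-106) = ((42 + (26 - 8)) - (-3 + 144 + 18))*(-106) = ((42 + 18) - 1*159)*(-106) = (60 - 159)*(-106) = -99*(-106) = 10494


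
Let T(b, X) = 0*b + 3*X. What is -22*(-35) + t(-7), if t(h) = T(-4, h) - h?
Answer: 756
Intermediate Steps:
T(b, X) = 3*X (T(b, X) = 0 + 3*X = 3*X)
t(h) = 2*h (t(h) = 3*h - h = 2*h)
-22*(-35) + t(-7) = -22*(-35) + 2*(-7) = 770 - 14 = 756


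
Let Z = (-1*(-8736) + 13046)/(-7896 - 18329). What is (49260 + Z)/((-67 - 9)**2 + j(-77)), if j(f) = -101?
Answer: 1291821718/148826875 ≈ 8.6800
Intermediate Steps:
Z = -21782/26225 (Z = (8736 + 13046)/(-26225) = 21782*(-1/26225) = -21782/26225 ≈ -0.83058)
(49260 + Z)/((-67 - 9)**2 + j(-77)) = (49260 - 21782/26225)/((-67 - 9)**2 - 101) = 1291821718/(26225*((-76)**2 - 101)) = 1291821718/(26225*(5776 - 101)) = (1291821718/26225)/5675 = (1291821718/26225)*(1/5675) = 1291821718/148826875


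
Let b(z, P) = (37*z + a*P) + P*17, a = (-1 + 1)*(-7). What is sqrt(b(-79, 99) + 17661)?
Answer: sqrt(16421) ≈ 128.14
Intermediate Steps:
a = 0 (a = 0*(-7) = 0)
b(z, P) = 17*P + 37*z (b(z, P) = (37*z + 0*P) + P*17 = (37*z + 0) + 17*P = 37*z + 17*P = 17*P + 37*z)
sqrt(b(-79, 99) + 17661) = sqrt((17*99 + 37*(-79)) + 17661) = sqrt((1683 - 2923) + 17661) = sqrt(-1240 + 17661) = sqrt(16421)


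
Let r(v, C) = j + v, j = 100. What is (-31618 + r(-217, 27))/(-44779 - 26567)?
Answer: 2885/6486 ≈ 0.44480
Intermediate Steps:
r(v, C) = 100 + v
(-31618 + r(-217, 27))/(-44779 - 26567) = (-31618 + (100 - 217))/(-44779 - 26567) = (-31618 - 117)/(-71346) = -31735*(-1/71346) = 2885/6486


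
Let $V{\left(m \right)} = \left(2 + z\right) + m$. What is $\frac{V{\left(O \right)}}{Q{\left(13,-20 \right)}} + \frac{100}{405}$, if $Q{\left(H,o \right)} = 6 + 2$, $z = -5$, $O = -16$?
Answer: $- \frac{1379}{648} \approx -2.1281$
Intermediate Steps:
$V{\left(m \right)} = -3 + m$ ($V{\left(m \right)} = \left(2 - 5\right) + m = -3 + m$)
$Q{\left(H,o \right)} = 8$
$\frac{V{\left(O \right)}}{Q{\left(13,-20 \right)}} + \frac{100}{405} = \frac{-3 - 16}{8} + \frac{100}{405} = \left(-19\right) \frac{1}{8} + 100 \cdot \frac{1}{405} = - \frac{19}{8} + \frac{20}{81} = - \frac{1379}{648}$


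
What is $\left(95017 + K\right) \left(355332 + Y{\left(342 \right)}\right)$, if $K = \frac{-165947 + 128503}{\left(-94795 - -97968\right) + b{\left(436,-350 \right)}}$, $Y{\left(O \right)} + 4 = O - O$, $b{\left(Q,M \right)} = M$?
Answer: $\frac{95297387324416}{2823} \approx 3.3757 \cdot 10^{10}$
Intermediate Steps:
$Y{\left(O \right)} = -4$ ($Y{\left(O \right)} = -4 + \left(O - O\right) = -4 + 0 = -4$)
$K = - \frac{37444}{2823}$ ($K = \frac{-165947 + 128503}{\left(-94795 - -97968\right) - 350} = - \frac{37444}{\left(-94795 + 97968\right) - 350} = - \frac{37444}{3173 - 350} = - \frac{37444}{2823} \approx -13.264$)
$\left(95017 + K\right) \left(355332 + Y{\left(342 \right)}\right) = \left(95017 - \frac{37444}{2823}\right) \left(355332 - 4\right) = \frac{268195547}{2823} \cdot 355328 = \frac{95297387324416}{2823}$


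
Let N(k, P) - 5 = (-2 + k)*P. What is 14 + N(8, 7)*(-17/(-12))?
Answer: 967/12 ≈ 80.583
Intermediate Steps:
N(k, P) = 5 + P*(-2 + k) (N(k, P) = 5 + (-2 + k)*P = 5 + P*(-2 + k))
14 + N(8, 7)*(-17/(-12)) = 14 + (5 - 2*7 + 7*8)*(-17/(-12)) = 14 + (5 - 14 + 56)*(-17*(-1/12)) = 14 + 47*(17/12) = 14 + 799/12 = 967/12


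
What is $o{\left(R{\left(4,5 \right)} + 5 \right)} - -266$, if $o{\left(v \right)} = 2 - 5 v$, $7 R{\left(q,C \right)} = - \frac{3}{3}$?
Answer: $\frac{1706}{7} \approx 243.71$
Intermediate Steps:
$R{\left(q,C \right)} = - \frac{1}{7}$ ($R{\left(q,C \right)} = \frac{\left(-3\right) \frac{1}{3}}{7} = \frac{1}{7} \left(-1\right) = - \frac{1}{7}$)
$o{\left(R{\left(4,5 \right)} + 5 \right)} - -266 = \left(2 - 5 \left(- \frac{1}{7} + 5\right)\right) - -266 = \left(2 - \frac{170}{7}\right) + 266 = - \frac{156}{7} + 266 = \frac{1706}{7}$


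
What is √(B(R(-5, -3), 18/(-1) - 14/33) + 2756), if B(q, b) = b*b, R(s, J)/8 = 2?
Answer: 2*√842737/33 ≈ 55.637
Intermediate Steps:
R(s, J) = 16 (R(s, J) = 8*2 = 16)
B(q, b) = b²
√(B(R(-5, -3), 18/(-1) - 14/33) + 2756) = √((18/(-1) - 14/33)² + 2756) = √((18*(-1) - 14*1/33)² + 2756) = √((-18 - 14/33)² + 2756) = √((-608/33)² + 2756) = √(369664/1089 + 2756) = √(3370948/1089) = 2*√842737/33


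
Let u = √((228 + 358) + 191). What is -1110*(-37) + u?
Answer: 41070 + √777 ≈ 41098.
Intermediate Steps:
u = √777 (u = √(586 + 191) = √777 ≈ 27.875)
-1110*(-37) + u = -1110*(-37) + √777 = 41070 + √777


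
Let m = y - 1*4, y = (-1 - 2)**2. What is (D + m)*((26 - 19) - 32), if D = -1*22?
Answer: 425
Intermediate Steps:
D = -22
y = 9 (y = (-3)**2 = 9)
m = 5 (m = 9 - 1*4 = 9 - 4 = 5)
(D + m)*((26 - 19) - 32) = (-22 + 5)*((26 - 19) - 32) = -17*(7 - 32) = -17*(-25) = 425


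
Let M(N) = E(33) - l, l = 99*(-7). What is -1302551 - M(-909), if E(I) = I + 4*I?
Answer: -1303409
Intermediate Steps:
E(I) = 5*I
l = -693
M(N) = 858 (M(N) = 5*33 - 1*(-693) = 165 + 693 = 858)
-1302551 - M(-909) = -1302551 - 1*858 = -1302551 - 858 = -1303409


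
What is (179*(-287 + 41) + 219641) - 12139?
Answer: 163468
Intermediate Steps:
(179*(-287 + 41) + 219641) - 12139 = (179*(-246) + 219641) - 12139 = (-44034 + 219641) - 12139 = 175607 - 12139 = 163468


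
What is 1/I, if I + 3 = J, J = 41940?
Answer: 1/41937 ≈ 2.3845e-5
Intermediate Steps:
I = 41937 (I = -3 + 41940 = 41937)
1/I = 1/41937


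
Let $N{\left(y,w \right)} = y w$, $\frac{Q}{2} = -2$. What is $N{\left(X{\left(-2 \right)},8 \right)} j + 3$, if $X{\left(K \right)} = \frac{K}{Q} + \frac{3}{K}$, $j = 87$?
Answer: $-693$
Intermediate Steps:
$Q = -4$ ($Q = 2 \left(-2\right) = -4$)
$X{\left(K \right)} = \frac{3}{K} - \frac{K}{4}$ ($X{\left(K \right)} = \frac{K}{-4} + \frac{3}{K} = K \left(- \frac{1}{4}\right) + \frac{3}{K} = - \frac{K}{4} + \frac{3}{K} = \frac{3}{K} - \frac{K}{4}$)
$N{\left(y,w \right)} = w y$
$N{\left(X{\left(-2 \right)},8 \right)} j + 3 = 8 \left(\frac{3}{-2} - - \frac{1}{2}\right) 87 + 3 = 8 \left(3 \left(- \frac{1}{2}\right) + \frac{1}{2}\right) 87 + 3 = 8 \left(- \frac{3}{2} + \frac{1}{2}\right) 87 + 3 = 8 \left(-1\right) 87 + 3 = \left(-8\right) 87 + 3 = -696 + 3 = -693$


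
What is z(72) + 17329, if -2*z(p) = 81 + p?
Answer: 34505/2 ≈ 17253.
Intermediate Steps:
z(p) = -81/2 - p/2 (z(p) = -(81 + p)/2 = -81/2 - p/2)
z(72) + 17329 = (-81/2 - ½*72) + 17329 = (-81/2 - 36) + 17329 = -153/2 + 17329 = 34505/2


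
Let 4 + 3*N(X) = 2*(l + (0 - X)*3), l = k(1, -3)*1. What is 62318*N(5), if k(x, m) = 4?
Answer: -1620268/3 ≈ -5.4009e+5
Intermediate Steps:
l = 4 (l = 4*1 = 4)
N(X) = 4/3 - 2*X (N(X) = -4/3 + (2*(4 + (0 - X)*3))/3 = -4/3 + (2*(4 - X*3))/3 = -4/3 + (2*(4 - 3*X))/3 = -4/3 + (8 - 6*X)/3 = -4/3 + (8/3 - 2*X) = 4/3 - 2*X)
62318*N(5) = 62318*(4/3 - 2*5) = 62318*(4/3 - 10) = 62318*(-26/3) = -1620268/3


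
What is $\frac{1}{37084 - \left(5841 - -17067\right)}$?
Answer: $\frac{1}{14176} \approx 7.0542 \cdot 10^{-5}$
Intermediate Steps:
$\frac{1}{37084 - \left(5841 - -17067\right)} = \frac{1}{37084 - \left(5841 + 17067\right)} = \frac{1}{37084 - 22908} = \frac{1}{14176}$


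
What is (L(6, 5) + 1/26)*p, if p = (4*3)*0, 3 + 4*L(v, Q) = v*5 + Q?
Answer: 0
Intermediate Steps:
L(v, Q) = -3/4 + Q/4 + 5*v/4 (L(v, Q) = -3/4 + (v*5 + Q)/4 = -3/4 + (5*v + Q)/4 = -3/4 + (Q + 5*v)/4 = -3/4 + (Q/4 + 5*v/4) = -3/4 + Q/4 + 5*v/4)
p = 0 (p = 12*0 = 0)
(L(6, 5) + 1/26)*p = ((-3/4 + (1/4)*5 + (5/4)*6) + 1/26)*0 = ((-3/4 + 5/4 + 15/2) + 1/26)*0 = (8 + 1/26)*0 = (209/26)*0 = 0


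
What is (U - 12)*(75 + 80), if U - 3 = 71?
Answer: 9610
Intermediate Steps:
U = 74 (U = 3 + 71 = 74)
(U - 12)*(75 + 80) = (74 - 12)*(75 + 80) = 62*155 = 9610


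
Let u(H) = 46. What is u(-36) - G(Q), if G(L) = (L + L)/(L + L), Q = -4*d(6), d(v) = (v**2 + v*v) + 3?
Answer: 45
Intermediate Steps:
d(v) = 3 + 2*v**2 (d(v) = (v**2 + v**2) + 3 = 2*v**2 + 3 = 3 + 2*v**2)
Q = -300 (Q = -4*(3 + 2*6**2) = -4*(3 + 2*36) = -4*(3 + 72) = -4*75 = -300)
G(L) = 1 (G(L) = (2*L)/((2*L)) = (2*L)*(1/(2*L)) = 1)
u(-36) - G(Q) = 46 - 1*1 = 46 - 1 = 45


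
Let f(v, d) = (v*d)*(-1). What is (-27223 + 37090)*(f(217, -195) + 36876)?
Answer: 781377597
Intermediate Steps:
f(v, d) = -d*v (f(v, d) = (d*v)*(-1) = -d*v)
(-27223 + 37090)*(f(217, -195) + 36876) = (-27223 + 37090)*(-1*(-195)*217 + 36876) = 9867*(42315 + 36876) = 9867*79191 = 781377597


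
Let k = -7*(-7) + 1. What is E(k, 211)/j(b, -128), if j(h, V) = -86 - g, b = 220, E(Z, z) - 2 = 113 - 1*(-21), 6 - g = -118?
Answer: -68/105 ≈ -0.64762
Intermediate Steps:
g = 124 (g = 6 - 1*(-118) = 6 + 118 = 124)
k = 50 (k = 49 + 1 = 50)
E(Z, z) = 136 (E(Z, z) = 2 + (113 - 1*(-21)) = 2 + (113 + 21) = 2 + 134 = 136)
j(h, V) = -210 (j(h, V) = -86 - 1*124 = -86 - 124 = -210)
E(k, 211)/j(b, -128) = 136/(-210) = 136*(-1/210) = -68/105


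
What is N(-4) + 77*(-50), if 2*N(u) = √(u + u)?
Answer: -3850 + I*√2 ≈ -3850.0 + 1.4142*I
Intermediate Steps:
N(u) = √2*√u/2 (N(u) = √(u + u)/2 = √(2*u)/2 = (√2*√u)/2 = √2*√u/2)
N(-4) + 77*(-50) = √2*√(-4)/2 + 77*(-50) = √2*(2*I)/2 - 3850 = I*√2 - 3850 = -3850 + I*√2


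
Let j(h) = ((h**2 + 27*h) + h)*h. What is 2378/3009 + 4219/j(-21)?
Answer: 6678619/3096261 ≈ 2.1570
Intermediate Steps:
j(h) = h*(h**2 + 28*h) (j(h) = (h**2 + 28*h)*h = h*(h**2 + 28*h))
2378/3009 + 4219/j(-21) = 2378/3009 + 4219/(((-21)**2*(28 - 21))) = 2378*(1/3009) + 4219/((441*7)) = 2378/3009 + 4219/3087 = 6678619/3096261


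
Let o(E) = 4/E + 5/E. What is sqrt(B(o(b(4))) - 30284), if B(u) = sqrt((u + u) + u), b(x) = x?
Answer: sqrt(-121136 + 6*sqrt(3))/2 ≈ 174.02*I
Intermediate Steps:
o(E) = 9/E
B(u) = sqrt(3)*sqrt(u) (B(u) = sqrt(2*u + u) = sqrt(3*u) = sqrt(3)*sqrt(u))
sqrt(B(o(b(4))) - 30284) = sqrt(sqrt(3)*sqrt(9/4) - 30284) = sqrt(sqrt(3)*(3/2) - 30284) = sqrt(3*sqrt(3)/2 - 30284) = sqrt(-30284 + 3*sqrt(3)/2)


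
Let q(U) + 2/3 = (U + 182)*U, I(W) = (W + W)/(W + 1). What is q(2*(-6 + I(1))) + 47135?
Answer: 136243/3 ≈ 45414.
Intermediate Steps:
I(W) = 2*W/(1 + W) (I(W) = (2*W)/(1 + W) = 2*W/(1 + W))
q(U) = -⅔ + U*(182 + U) (q(U) = -⅔ + (U + 182)*U = -⅔ + (182 + U)*U = -⅔ + U*(182 + U))
q(2*(-6 + I(1))) + 47135 = (-⅔ + (2*(-6 + 2*1/(1 + 1)))² + 182*(2*(-6 + 2*1/(1 + 1)))) + 47135 = (-⅔ + (2*(-6 + 2*1/2))² + 182*(2*(-6 + 2*1/2))) + 47135 = (-⅔ + (2*(-6 + 2*1*(½)))² + 182*(2*(-6 + 2*1*(½)))) + 47135 = (-⅔ + (2*(-6 + 1))² + 182*(2*(-6 + 1))) + 47135 = (-⅔ + (2*(-5))² + 182*(2*(-5))) + 47135 = (-⅔ + (-10)² + 182*(-10)) + 47135 = (-⅔ + 100 - 1820) + 47135 = -5162/3 + 47135 = 136243/3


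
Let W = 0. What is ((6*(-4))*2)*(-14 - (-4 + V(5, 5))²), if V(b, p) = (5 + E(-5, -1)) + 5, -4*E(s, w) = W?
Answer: 2400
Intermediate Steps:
E(s, w) = 0 (E(s, w) = -¼*0 = 0)
V(b, p) = 10 (V(b, p) = (5 + 0) + 5 = 5 + 5 = 10)
((6*(-4))*2)*(-14 - (-4 + V(5, 5))²) = ((6*(-4))*2)*(-14 - (-4 + 10)²) = (-24*2)*(-14 - 1*6²) = -48*(-14 - 1*36) = -48*(-14 - 36) = -48*(-50) = 2400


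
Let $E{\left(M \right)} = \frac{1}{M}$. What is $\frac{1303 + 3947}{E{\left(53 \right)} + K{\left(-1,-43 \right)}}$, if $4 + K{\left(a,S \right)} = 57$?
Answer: $\frac{27825}{281} \approx 99.021$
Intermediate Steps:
$K{\left(a,S \right)} = 53$ ($K{\left(a,S \right)} = -4 + 57 = 53$)
$\frac{1303 + 3947}{E{\left(53 \right)} + K{\left(-1,-43 \right)}} = \frac{1303 + 3947}{\frac{1}{53} + 53} = \frac{5250}{\frac{1}{53} + 53} = \frac{5250}{\frac{2810}{53}} = 5250 \cdot \frac{53}{2810} = \frac{27825}{281}$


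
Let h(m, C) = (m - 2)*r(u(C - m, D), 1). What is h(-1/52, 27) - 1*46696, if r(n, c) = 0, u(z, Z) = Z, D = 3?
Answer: -46696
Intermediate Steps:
h(m, C) = 0 (h(m, C) = (m - 2)*0 = (-2 + m)*0 = 0)
h(-1/52, 27) - 1*46696 = 0 - 1*46696 = 0 - 46696 = -46696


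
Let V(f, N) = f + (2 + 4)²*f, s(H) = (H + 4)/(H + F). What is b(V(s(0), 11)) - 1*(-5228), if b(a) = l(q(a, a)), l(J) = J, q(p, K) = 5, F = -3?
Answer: 5233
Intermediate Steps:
s(H) = (4 + H)/(-3 + H) (s(H) = (H + 4)/(H - 3) = (4 + H)/(-3 + H))
V(f, N) = 37*f (V(f, N) = f + 6²*f = f + 36*f = 37*f)
b(a) = 5
b(V(s(0), 11)) - 1*(-5228) = 5 - 1*(-5228) = 5 + 5228 = 5233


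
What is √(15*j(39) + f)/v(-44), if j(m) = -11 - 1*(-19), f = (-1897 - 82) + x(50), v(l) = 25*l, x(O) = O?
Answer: -3*I*√201/1100 ≈ -0.038666*I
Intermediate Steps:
f = -1929 (f = (-1897 - 82) + 50 = -1979 + 50 = -1929)
j(m) = 8 (j(m) = -11 + 19 = 8)
√(15*j(39) + f)/v(-44) = √(15*8 - 1929)/((25*(-44))) = √(120 - 1929)/(-1100) = √(-1809)*(-1/1100) = (3*I*√201)*(-1/1100) = -3*I*√201/1100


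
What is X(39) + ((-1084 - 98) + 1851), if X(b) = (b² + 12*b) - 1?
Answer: 2657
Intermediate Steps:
X(b) = -1 + b² + 12*b
X(39) + ((-1084 - 98) + 1851) = (-1 + 39² + 12*39) + ((-1084 - 98) + 1851) = (-1 + 1521 + 468) + (-1182 + 1851) = 1988 + 669 = 2657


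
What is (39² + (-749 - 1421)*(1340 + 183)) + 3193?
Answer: -3300196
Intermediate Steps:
(39² + (-749 - 1421)*(1340 + 183)) + 3193 = (1521 - 2170*1523) + 3193 = (1521 - 3304910) + 3193 = -3303389 + 3193 = -3300196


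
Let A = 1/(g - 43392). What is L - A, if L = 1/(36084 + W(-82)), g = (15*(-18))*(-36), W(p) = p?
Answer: 34837/606129672 ≈ 5.7474e-5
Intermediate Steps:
g = 9720 (g = -270*(-36) = 9720)
A = -1/33672 (A = 1/(9720 - 43392) = 1/(-33672) = -1/33672 ≈ -2.9698e-5)
L = 1/36002 (L = 1/(36084 - 82) = 1/36002 ≈ 2.7776e-5)
L - A = 1/36002 - 1*(-1/33672) = 1/36002 + 1/33672 = 34837/606129672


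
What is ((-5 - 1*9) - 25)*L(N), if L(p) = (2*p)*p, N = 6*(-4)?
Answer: -44928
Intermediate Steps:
N = -24
L(p) = 2*p**2
((-5 - 1*9) - 25)*L(N) = ((-5 - 1*9) - 25)*(2*(-24)**2) = ((-5 - 9) - 25)*(2*576) = (-14 - 25)*1152 = -39*1152 = -44928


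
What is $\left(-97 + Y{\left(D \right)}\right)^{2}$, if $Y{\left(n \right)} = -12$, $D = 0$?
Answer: $11881$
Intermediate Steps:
$\left(-97 + Y{\left(D \right)}\right)^{2} = \left(-97 - 12\right)^{2} = \left(-109\right)^{2} = 11881$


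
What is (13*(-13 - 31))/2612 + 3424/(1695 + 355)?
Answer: 971361/669325 ≈ 1.4513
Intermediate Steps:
(13*(-13 - 31))/2612 + 3424/(1695 + 355) = (13*(-44))*(1/2612) + 3424/2050 = -572*1/2612 + 3424*(1/2050) = -143/653 + 1712/1025 = 971361/669325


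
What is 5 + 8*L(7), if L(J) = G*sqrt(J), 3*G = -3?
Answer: 5 - 8*sqrt(7) ≈ -16.166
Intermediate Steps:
G = -1 (G = (1/3)*(-3) = -1)
L(J) = -sqrt(J)
5 + 8*L(7) = 5 + 8*(-sqrt(7)) = 5 - 8*sqrt(7)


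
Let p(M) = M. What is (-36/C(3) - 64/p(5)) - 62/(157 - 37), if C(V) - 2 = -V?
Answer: 1361/60 ≈ 22.683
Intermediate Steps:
C(V) = 2 - V
(-36/C(3) - 64/p(5)) - 62/(157 - 37) = (-36/(2 - 1*3) - 64/5) - 62/(157 - 37) = (-36/(2 - 3) - 64*⅕) - 62/120 = (-36/(-1) - 64/5) + (1/120)*(-62) = (-36*(-1) - 64/5) - 31/60 = (36 - 64/5) - 31/60 = 116/5 - 31/60 = 1361/60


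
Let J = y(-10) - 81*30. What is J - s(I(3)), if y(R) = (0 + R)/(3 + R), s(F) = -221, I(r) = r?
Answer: -15453/7 ≈ -2207.6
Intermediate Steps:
y(R) = R/(3 + R)
J = -17000/7 (J = -10/(3 - 10) - 81*30 = -10/(-7) - 2430 = -10*(-⅐) - 2430 = 10/7 - 2430 = -17000/7 ≈ -2428.6)
J - s(I(3)) = -17000/7 - 1*(-221) = -17000/7 + 221 = -15453/7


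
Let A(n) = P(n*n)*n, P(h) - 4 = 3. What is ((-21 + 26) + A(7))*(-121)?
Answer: -6534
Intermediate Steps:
P(h) = 7 (P(h) = 4 + 3 = 7)
A(n) = 7*n
((-21 + 26) + A(7))*(-121) = ((-21 + 26) + 7*7)*(-121) = (5 + 49)*(-121) = 54*(-121) = -6534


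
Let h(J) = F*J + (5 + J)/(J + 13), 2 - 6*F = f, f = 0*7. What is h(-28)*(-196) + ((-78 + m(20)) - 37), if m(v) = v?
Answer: 7169/5 ≈ 1433.8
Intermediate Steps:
f = 0
F = ⅓ (F = ⅓ - ⅙*0 = ⅓ + 0 = ⅓ ≈ 0.33333)
h(J) = J/3 + (5 + J)/(13 + J) (h(J) = J/3 + (5 + J)/(J + 13) = J/3 + (5 + J)/(13 + J))
h(-28)*(-196) + ((-78 + m(20)) - 37) = ((15 + (-28)² + 16*(-28))/(3*(13 - 28)))*(-196) + ((-78 + 20) - 37) = ((⅓)*(15 + 784 - 448)/(-15))*(-196) + (-58 - 37) = ((⅓)*(-1/15)*351)*(-196) - 95 = -39/5*(-196) - 95 = 7644/5 - 95 = 7169/5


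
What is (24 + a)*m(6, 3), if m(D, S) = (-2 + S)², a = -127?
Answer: -103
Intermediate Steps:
(24 + a)*m(6, 3) = (24 - 127)*(-2 + 3)² = -103*1² = -103*1 = -103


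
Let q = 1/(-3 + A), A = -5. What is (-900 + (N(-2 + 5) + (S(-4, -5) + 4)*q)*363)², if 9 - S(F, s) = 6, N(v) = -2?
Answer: 241771401/64 ≈ 3.7777e+6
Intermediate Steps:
q = -⅛ (q = 1/(-3 - 5) = 1/(-8) = -⅛ ≈ -0.12500)
S(F, s) = 3 (S(F, s) = 9 - 1*6 = 9 - 6 = 3)
(-900 + (N(-2 + 5) + (S(-4, -5) + 4)*q)*363)² = (-900 + (-2 + (3 + 4)*(-⅛))*363)² = (-900 + (-2 + 7*(-⅛))*363)² = (-900 + (-2 - 7/8)*363)² = (-900 - 23/8*363)² = (-900 - 8349/8)² = (-15549/8)² = 241771401/64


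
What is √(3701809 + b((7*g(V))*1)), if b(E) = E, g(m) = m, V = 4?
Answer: √3701837 ≈ 1924.0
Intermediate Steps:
√(3701809 + b((7*g(V))*1)) = √(3701809 + (7*4)*1) = √(3701809 + 28*1) = √(3701809 + 28) = √3701837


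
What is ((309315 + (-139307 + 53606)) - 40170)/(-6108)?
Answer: -15287/509 ≈ -30.033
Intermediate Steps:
((309315 + (-139307 + 53606)) - 40170)/(-6108) = ((309315 - 85701) - 40170)*(-1/6108) = (223614 - 40170)*(-1/6108) = 183444*(-1/6108) = -15287/509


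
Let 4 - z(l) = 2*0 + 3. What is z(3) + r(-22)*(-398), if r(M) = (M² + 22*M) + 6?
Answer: -2387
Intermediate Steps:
r(M) = 6 + M² + 22*M
z(l) = 1 (z(l) = 4 - (2*0 + 3) = 4 - (0 + 3) = 4 - 1*3 = 4 - 3 = 1)
z(3) + r(-22)*(-398) = 1 + (6 + (-22)² + 22*(-22))*(-398) = 1 + (6 + 484 - 484)*(-398) = 1 + 6*(-398) = 1 - 2388 = -2387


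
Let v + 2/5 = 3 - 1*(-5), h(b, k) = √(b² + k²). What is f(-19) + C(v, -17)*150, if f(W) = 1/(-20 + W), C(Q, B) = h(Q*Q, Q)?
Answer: -1/39 + 228*√1469 ≈ 8738.7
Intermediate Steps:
v = 38/5 (v = -⅖ + (3 - 1*(-5)) = -⅖ + (3 + 5) = -⅖ + 8 = 38/5 ≈ 7.6000)
C(Q, B) = √(Q² + Q⁴) (C(Q, B) = √((Q*Q)² + Q²) = √((Q²)² + Q²) = √(Q⁴ + Q²) = √(Q² + Q⁴))
f(-19) + C(v, -17)*150 = 1/(-20 - 19) + √((38/5)² + (38/5)⁴)*150 = 1/(-39) + √(1444/25 + 2085136/625)*150 = -1/39 + √(2121236/625)*150 = -1/39 + (38*√1469/25)*150 = -1/39 + 228*√1469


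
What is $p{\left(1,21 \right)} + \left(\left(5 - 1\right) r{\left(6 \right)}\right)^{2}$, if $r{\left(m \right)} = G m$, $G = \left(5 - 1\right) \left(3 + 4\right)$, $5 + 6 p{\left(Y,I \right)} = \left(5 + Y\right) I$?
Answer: $\frac{2709625}{6} \approx 4.516 \cdot 10^{5}$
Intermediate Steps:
$p{\left(Y,I \right)} = - \frac{5}{6} + \frac{I \left(5 + Y\right)}{6}$ ($p{\left(Y,I \right)} = - \frac{5}{6} + \frac{\left(5 + Y\right) I}{6} = - \frac{5}{6} + \frac{I \left(5 + Y\right)}{6}$)
$G = 28$ ($G = 4 \cdot 7 = 28$)
$r{\left(m \right)} = 28 m$
$p{\left(1,21 \right)} + \left(\left(5 - 1\right) r{\left(6 \right)}\right)^{2} = \left(- \frac{5}{6} + \frac{5}{6} \cdot 21 + \frac{1}{6} \cdot 21 \cdot 1\right) + \left(\left(5 - 1\right) 28 \cdot 6\right)^{2} = \left(- \frac{5}{6} + \frac{35}{2} + \frac{7}{2}\right) + \left(4 \cdot 168\right)^{2} = \frac{121}{6} + 672^{2} = \frac{121}{6} + 451584 = \frac{2709625}{6}$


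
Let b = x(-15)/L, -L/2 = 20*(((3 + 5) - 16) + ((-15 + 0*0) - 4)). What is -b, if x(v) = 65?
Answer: -13/216 ≈ -0.060185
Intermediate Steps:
L = 1080 (L = -40*(((3 + 5) - 16) + ((-15 + 0*0) - 4)) = -40*((8 - 16) + ((-15 + 0) - 4)) = -40*(-8 + (-15 - 4)) = -40*(-8 - 19) = -40*(-27) = -2*(-540) = 1080)
b = 13/216 (b = 65/1080 = 65*(1/1080) = 13/216 ≈ 0.060185)
-b = -1*13/216 = -13/216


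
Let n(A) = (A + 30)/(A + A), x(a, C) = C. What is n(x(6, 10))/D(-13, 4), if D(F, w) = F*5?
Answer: -2/65 ≈ -0.030769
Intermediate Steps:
D(F, w) = 5*F
n(A) = (30 + A)/(2*A) (n(A) = (30 + A)/((2*A)) = (30 + A)*(1/(2*A)) = (30 + A)/(2*A))
n(x(6, 10))/D(-13, 4) = ((½)*(30 + 10)/10)/((5*(-13))) = ((½)*(⅒)*40)/(-65) = 2*(-1/65) = -2/65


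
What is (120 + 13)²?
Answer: 17689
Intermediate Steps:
(120 + 13)² = 133² = 17689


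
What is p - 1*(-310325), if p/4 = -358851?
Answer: -1125079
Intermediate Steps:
p = -1435404 (p = 4*(-358851) = -1435404)
p - 1*(-310325) = -1435404 - 1*(-310325) = -1435404 + 310325 = -1125079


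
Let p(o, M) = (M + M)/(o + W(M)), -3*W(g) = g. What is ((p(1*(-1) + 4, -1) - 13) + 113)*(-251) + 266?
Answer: -123417/5 ≈ -24683.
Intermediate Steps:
W(g) = -g/3
p(o, M) = 2*M/(o - M/3) (p(o, M) = (M + M)/(o - M/3) = (2*M)/(o - M/3) = 2*M/(o - M/3))
((p(1*(-1) + 4, -1) - 13) + 113)*(-251) + 266 = ((6*(-1)/(-1*(-1) + 3*(1*(-1) + 4)) - 13) + 113)*(-251) + 266 = ((6*(-1)/(1 + 3*(-1 + 4)) - 13) + 113)*(-251) + 266 = ((6*(-1)/(1 + 3*3) - 13) + 113)*(-251) + 266 = ((6*(-1)/(1 + 9) - 13) + 113)*(-251) + 266 = ((6*(-1)/10 - 13) + 113)*(-251) + 266 = ((6*(-1)*(1/10) - 13) + 113)*(-251) + 266 = ((-3/5 - 13) + 113)*(-251) + 266 = (-68/5 + 113)*(-251) + 266 = (497/5)*(-251) + 266 = -124747/5 + 266 = -123417/5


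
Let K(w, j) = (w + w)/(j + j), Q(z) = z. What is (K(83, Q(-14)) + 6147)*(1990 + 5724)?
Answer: 47372225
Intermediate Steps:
K(w, j) = w/j (K(w, j) = (2*w)/((2*j)) = (2*w)*(1/(2*j)) = w/j)
(K(83, Q(-14)) + 6147)*(1990 + 5724) = (83/(-14) + 6147)*(1990 + 5724) = (83*(-1/14) + 6147)*7714 = (-83/14 + 6147)*7714 = (85975/14)*7714 = 47372225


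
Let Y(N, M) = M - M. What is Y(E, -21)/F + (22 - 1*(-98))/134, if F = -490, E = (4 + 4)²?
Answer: 60/67 ≈ 0.89552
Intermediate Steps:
E = 64 (E = 8² = 64)
Y(N, M) = 0
Y(E, -21)/F + (22 - 1*(-98))/134 = 0/(-490) + (22 - 1*(-98))/134 = 0*(-1/490) + (22 + 98)*(1/134) = 0 + 120*(1/134) = 0 + 60/67 = 60/67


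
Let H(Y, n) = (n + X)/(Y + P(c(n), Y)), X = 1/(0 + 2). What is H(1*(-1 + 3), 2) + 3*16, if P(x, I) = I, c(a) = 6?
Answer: 389/8 ≈ 48.625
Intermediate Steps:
X = ½ (X = 1/2 = ½ ≈ 0.50000)
H(Y, n) = (½ + n)/(2*Y) (H(Y, n) = (n + ½)/(Y + Y) = (½ + n)/((2*Y)) = (½ + n)*(1/(2*Y)) = (½ + n)/(2*Y))
H(1*(-1 + 3), 2) + 3*16 = (1 + 2*2)/(4*((1*(-1 + 3)))) + 3*16 = (1 + 4)/(4*((1*2))) + 48 = (¼)*5/2 + 48 = (¼)*(½)*5 + 48 = 5/8 + 48 = 389/8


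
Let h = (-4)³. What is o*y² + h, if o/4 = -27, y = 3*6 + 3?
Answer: -47692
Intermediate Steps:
y = 21 (y = 18 + 3 = 21)
o = -108 (o = 4*(-27) = -108)
h = -64
o*y² + h = -108*21² - 64 = -108*441 - 64 = -47628 - 64 = -47692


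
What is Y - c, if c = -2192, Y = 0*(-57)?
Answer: 2192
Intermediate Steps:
Y = 0
Y - c = 0 - 1*(-2192) = 0 + 2192 = 2192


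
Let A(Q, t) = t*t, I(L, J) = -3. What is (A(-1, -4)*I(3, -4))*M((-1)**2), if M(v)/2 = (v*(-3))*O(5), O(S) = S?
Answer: 1440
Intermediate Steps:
A(Q, t) = t**2
M(v) = -30*v (M(v) = 2*((v*(-3))*5) = 2*(-3*v*5) = 2*(-15*v) = -30*v)
(A(-1, -4)*I(3, -4))*M((-1)**2) = ((-4)**2*(-3))*(-30*(-1)**2) = (16*(-3))*(-30*1) = -48*(-30) = 1440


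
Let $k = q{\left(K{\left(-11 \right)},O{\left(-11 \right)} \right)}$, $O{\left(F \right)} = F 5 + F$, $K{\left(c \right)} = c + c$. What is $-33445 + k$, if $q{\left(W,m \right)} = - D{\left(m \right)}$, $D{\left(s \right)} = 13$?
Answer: $-33458$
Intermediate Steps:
$K{\left(c \right)} = 2 c$
$O{\left(F \right)} = 6 F$ ($O{\left(F \right)} = 5 F + F = 6 F$)
$q{\left(W,m \right)} = -13$ ($q{\left(W,m \right)} = \left(-1\right) 13 = -13$)
$k = -13$
$-33445 + k = -33445 - 13 = -33458$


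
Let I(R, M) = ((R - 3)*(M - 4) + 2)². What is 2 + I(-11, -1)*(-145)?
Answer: -751678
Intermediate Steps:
I(R, M) = (2 + (-4 + M)*(-3 + R))² (I(R, M) = ((-3 + R)*(-4 + M) + 2)² = ((-4 + M)*(-3 + R) + 2)² = (2 + (-4 + M)*(-3 + R))²)
2 + I(-11, -1)*(-145) = 2 + (14 - 4*(-11) - 3*(-1) - 1*(-11))²*(-145) = 2 + (14 + 44 + 3 + 11)²*(-145) = 2 + 72²*(-145) = 2 + 5184*(-145) = 2 - 751680 = -751678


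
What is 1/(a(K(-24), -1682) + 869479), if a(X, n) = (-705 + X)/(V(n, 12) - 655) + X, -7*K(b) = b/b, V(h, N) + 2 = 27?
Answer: 2205/1917203348 ≈ 1.1501e-6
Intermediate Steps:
V(h, N) = 25 (V(h, N) = -2 + 27 = 25)
K(b) = -⅐ (K(b) = -b/(7*b) = -⅐*1 = -⅐)
a(X, n) = 47/42 + 629*X/630 (a(X, n) = (-705 + X)/(25 - 655) + X = (-705 + X)/(-630) + X = (-705 + X)*(-1/630) + X = (47/42 - X/630) + X = 47/42 + 629*X/630)
1/(a(K(-24), -1682) + 869479) = 1/((47/42 + (629/630)*(-⅐)) + 869479) = 1/((47/42 - 629/4410) + 869479) = 1/(2153/2205 + 869479) = 1/(1917203348/2205) = 2205/1917203348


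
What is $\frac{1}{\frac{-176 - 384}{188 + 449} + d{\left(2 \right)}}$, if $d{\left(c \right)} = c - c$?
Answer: $- \frac{91}{80} \approx -1.1375$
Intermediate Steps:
$d{\left(c \right)} = 0$
$\frac{1}{\frac{-176 - 384}{188 + 449} + d{\left(2 \right)}} = \frac{1}{\frac{-176 - 384}{188 + 449} + 0} = \frac{1}{- \frac{560}{637} + 0} = \frac{1}{\left(-560\right) \frac{1}{637} + 0} = \frac{1}{- \frac{80}{91} + 0} = \frac{1}{- \frac{80}{91}} = - \frac{91}{80}$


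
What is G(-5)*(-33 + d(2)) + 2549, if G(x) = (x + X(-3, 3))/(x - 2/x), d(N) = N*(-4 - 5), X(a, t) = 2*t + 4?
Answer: 59902/23 ≈ 2604.4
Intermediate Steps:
X(a, t) = 4 + 2*t
d(N) = -9*N (d(N) = N*(-9) = -9*N)
G(x) = (10 + x)/(x - 2/x) (G(x) = (x + (4 + 2*3))/(x - 2/x) = (x + (4 + 6))/(x - 2/x) = (x + 10)/(x - 2/x) = (10 + x)/(x - 2/x))
G(-5)*(-33 + d(2)) + 2549 = (-5*(10 - 5)/(-2 + (-5)²))*(-33 - 9*2) + 2549 = (-5*5/(-2 + 25))*(-33 - 18) + 2549 = -5*5/23*(-51) + 2549 = -5*1/23*5*(-51) + 2549 = -25/23*(-51) + 2549 = 1275/23 + 2549 = 59902/23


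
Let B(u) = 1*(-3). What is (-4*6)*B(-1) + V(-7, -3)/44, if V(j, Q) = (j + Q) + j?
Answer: 3151/44 ≈ 71.614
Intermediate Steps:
B(u) = -3
V(j, Q) = Q + 2*j (V(j, Q) = (Q + j) + j = Q + 2*j)
(-4*6)*B(-1) + V(-7, -3)/44 = -4*6*(-3) + (-3 + 2*(-7))/44 = -24*(-3) + (-3 - 14)*(1/44) = 72 - 17*1/44 = 72 - 17/44 = 3151/44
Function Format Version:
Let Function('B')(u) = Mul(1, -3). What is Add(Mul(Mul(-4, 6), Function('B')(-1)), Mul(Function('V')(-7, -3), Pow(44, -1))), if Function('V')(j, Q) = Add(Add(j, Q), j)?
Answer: Rational(3151, 44) ≈ 71.614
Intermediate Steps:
Function('B')(u) = -3
Function('V')(j, Q) = Add(Q, Mul(2, j)) (Function('V')(j, Q) = Add(Add(Q, j), j) = Add(Q, Mul(2, j)))
Add(Mul(Mul(-4, 6), Function('B')(-1)), Mul(Function('V')(-7, -3), Pow(44, -1))) = Add(Mul(Mul(-4, 6), -3), Mul(Add(-3, Mul(2, -7)), Pow(44, -1))) = Add(Mul(-24, -3), Mul(Add(-3, -14), Rational(1, 44))) = Add(72, Mul(-17, Rational(1, 44))) = Add(72, Rational(-17, 44)) = Rational(3151, 44)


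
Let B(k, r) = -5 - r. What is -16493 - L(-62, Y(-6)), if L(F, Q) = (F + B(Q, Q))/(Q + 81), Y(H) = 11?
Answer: -758639/46 ≈ -16492.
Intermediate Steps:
L(F, Q) = (-5 + F - Q)/(81 + Q) (L(F, Q) = (F + (-5 - Q))/(Q + 81) = (-5 + F - Q)/(81 + Q))
-16493 - L(-62, Y(-6)) = -16493 - (-5 - 62 - 1*11)/(81 + 11) = -16493 - (-5 - 62 - 11)/92 = -16493 - (-78)/92 = -16493 - 1*(-39/46) = -16493 + 39/46 = -758639/46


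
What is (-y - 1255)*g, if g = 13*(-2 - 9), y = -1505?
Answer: -35750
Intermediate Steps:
g = -143 (g = 13*(-11) = -143)
(-y - 1255)*g = (-1*(-1505) - 1255)*(-143) = (1505 - 1255)*(-143) = 250*(-143) = -35750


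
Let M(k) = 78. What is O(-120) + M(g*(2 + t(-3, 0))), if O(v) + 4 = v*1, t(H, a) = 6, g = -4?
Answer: -46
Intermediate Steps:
O(v) = -4 + v (O(v) = -4 + v*1 = -4 + v)
O(-120) + M(g*(2 + t(-3, 0))) = (-4 - 120) + 78 = -124 + 78 = -46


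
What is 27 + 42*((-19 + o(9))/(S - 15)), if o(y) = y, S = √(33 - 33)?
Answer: 55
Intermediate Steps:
S = 0 (S = √0 = 0)
27 + 42*((-19 + o(9))/(S - 15)) = 27 + 42*((-19 + 9)/(0 - 15)) = 27 + 42*(-10/(-15)) = 27 + 42*(-10*(-1/15)) = 27 + 42*(⅔) = 27 + 28 = 55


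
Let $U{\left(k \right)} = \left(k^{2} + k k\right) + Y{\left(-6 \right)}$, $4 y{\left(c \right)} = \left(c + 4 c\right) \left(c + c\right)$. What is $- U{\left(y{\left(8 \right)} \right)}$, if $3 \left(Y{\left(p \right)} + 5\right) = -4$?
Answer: $- \frac{153581}{3} \approx -51194.0$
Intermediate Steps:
$Y{\left(p \right)} = - \frac{19}{3}$ ($Y{\left(p \right)} = -5 + \frac{1}{3} \left(-4\right) = -5 - \frac{4}{3} = - \frac{19}{3}$)
$y{\left(c \right)} = \frac{5 c^{2}}{2}$ ($y{\left(c \right)} = \frac{\left(c + 4 c\right) \left(c + c\right)}{4} = \frac{5 c 2 c}{4} = \frac{10 c^{2}}{4} = \frac{5 c^{2}}{2}$)
$U{\left(k \right)} = - \frac{19}{3} + 2 k^{2}$ ($U{\left(k \right)} = \left(k^{2} + k k\right) - \frac{19}{3} = \left(k^{2} + k^{2}\right) - \frac{19}{3} = 2 k^{2} - \frac{19}{3} = - \frac{19}{3} + 2 k^{2}$)
$- U{\left(y{\left(8 \right)} \right)} = - (- \frac{19}{3} + 2 \left(\frac{5 \cdot 8^{2}}{2}\right)^{2}) = - (- \frac{19}{3} + 2 \left(\frac{5}{2} \cdot 64\right)^{2}) = - (- \frac{19}{3} + 2 \cdot 160^{2}) = - (- \frac{19}{3} + 2 \cdot 25600) = - (- \frac{19}{3} + 51200) = \left(-1\right) \frac{153581}{3} = - \frac{153581}{3}$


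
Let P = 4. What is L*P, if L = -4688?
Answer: -18752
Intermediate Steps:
L*P = -4688*4 = -18752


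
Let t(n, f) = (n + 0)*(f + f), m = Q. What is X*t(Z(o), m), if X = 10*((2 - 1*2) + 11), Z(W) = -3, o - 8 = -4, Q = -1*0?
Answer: 0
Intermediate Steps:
Q = 0
o = 4 (o = 8 - 4 = 4)
m = 0
t(n, f) = 2*f*n (t(n, f) = n*(2*f) = 2*f*n)
X = 110 (X = 10*((2 - 2) + 11) = 10*(0 + 11) = 10*11 = 110)
X*t(Z(o), m) = 110*(2*0*(-3)) = 110*0 = 0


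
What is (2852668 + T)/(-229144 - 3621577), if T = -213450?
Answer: -2639218/3850721 ≈ -0.68538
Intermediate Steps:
(2852668 + T)/(-229144 - 3621577) = (2852668 - 213450)/(-229144 - 3621577) = 2639218/(-3850721) = 2639218*(-1/3850721) = -2639218/3850721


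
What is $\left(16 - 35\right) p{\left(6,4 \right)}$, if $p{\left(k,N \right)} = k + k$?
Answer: $-228$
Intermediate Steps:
$p{\left(k,N \right)} = 2 k$
$\left(16 - 35\right) p{\left(6,4 \right)} = \left(16 - 35\right) 2 \cdot 6 = \left(-19\right) 12 = -228$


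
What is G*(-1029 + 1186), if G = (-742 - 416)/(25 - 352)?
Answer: 60602/109 ≈ 555.98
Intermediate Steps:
G = 386/109 (G = -1158/(-327) = -1158*(-1/327) = 386/109 ≈ 3.5413)
G*(-1029 + 1186) = 386*(-1029 + 1186)/109 = (386/109)*157 = 60602/109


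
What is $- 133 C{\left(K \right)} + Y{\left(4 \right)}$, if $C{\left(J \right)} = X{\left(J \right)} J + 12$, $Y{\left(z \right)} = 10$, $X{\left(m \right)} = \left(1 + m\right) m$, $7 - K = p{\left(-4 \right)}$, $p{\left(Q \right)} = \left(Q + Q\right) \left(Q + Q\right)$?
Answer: $24196966$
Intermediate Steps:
$p{\left(Q \right)} = 4 Q^{2}$ ($p{\left(Q \right)} = 2 Q 2 Q = 4 Q^{2}$)
$K = -57$ ($K = 7 - 4 \left(-4\right)^{2} = 7 - 4 \cdot 16 = 7 - 64 = -57$)
$X{\left(m \right)} = m \left(1 + m\right)$
$C{\left(J \right)} = 12 + J^{2} \left(1 + J\right)$ ($C{\left(J \right)} = J \left(1 + J\right) J + 12 = J^{2} \left(1 + J\right) + 12 = 12 + J^{2} \left(1 + J\right)$)
$- 133 C{\left(K \right)} + Y{\left(4 \right)} = - 133 \left(12 + \left(-57\right)^{2} \left(1 - 57\right)\right) + 10 = - 133 \left(12 + 3249 \left(-56\right)\right) + 10 = - 133 \left(12 - 181944\right) + 10 = \left(-133\right) \left(-181932\right) + 10 = 24196956 + 10 = 24196966$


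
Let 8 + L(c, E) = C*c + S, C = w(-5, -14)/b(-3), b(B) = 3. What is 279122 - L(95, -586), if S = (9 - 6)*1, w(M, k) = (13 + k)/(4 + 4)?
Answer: 6699143/24 ≈ 2.7913e+5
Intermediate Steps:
w(M, k) = 13/8 + k/8 (w(M, k) = (13 + k)/8 = (13 + k)*(⅛) = 13/8 + k/8)
C = -1/24 (C = (13/8 + (⅛)*(-14))/3 = (13/8 - 7/4)*(⅓) = -⅛*⅓ = -1/24 ≈ -0.041667)
S = 3 (S = 3*1 = 3)
L(c, E) = -5 - c/24 (L(c, E) = -8 + (-c/24 + 3) = -8 + (3 - c/24) = -5 - c/24)
279122 - L(95, -586) = 279122 - (-5 - 1/24*95) = 279122 - (-5 - 95/24) = 279122 - 1*(-215/24) = 279122 + 215/24 = 6699143/24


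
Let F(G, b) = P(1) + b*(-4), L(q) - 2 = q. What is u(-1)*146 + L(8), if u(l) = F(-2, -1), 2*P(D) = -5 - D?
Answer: 156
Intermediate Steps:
L(q) = 2 + q
P(D) = -5/2 - D/2 (P(D) = (-5 - D)/2 = -5/2 - D/2)
F(G, b) = -3 - 4*b (F(G, b) = (-5/2 - 1/2*1) + b*(-4) = (-5/2 - 1/2) - 4*b = -3 - 4*b)
u(l) = 1 (u(l) = -3 - 4*(-1) = -3 + 4 = 1)
u(-1)*146 + L(8) = 1*146 + (2 + 8) = 146 + 10 = 156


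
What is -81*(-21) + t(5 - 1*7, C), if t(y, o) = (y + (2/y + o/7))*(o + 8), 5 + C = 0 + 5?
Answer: 1677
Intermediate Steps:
C = 0 (C = -5 + (0 + 5) = -5 + 5 = 0)
t(y, o) = (8 + o)*(y + 2/y + o/7) (t(y, o) = (y + (2/y + o*(⅐)))*(8 + o) = (y + (2/y + o/7))*(8 + o) = (y + 2/y + o/7)*(8 + o) = (8 + o)*(y + 2/y + o/7))
-81*(-21) + t(5 - 1*7, C) = -81*(-21) + (112 + 14*0 + (5 - 1*7)*(0² + 8*0 + 56*(5 - 1*7) + 7*0*(5 - 1*7)))/(7*(5 - 1*7)) = 1701 + (112 + 0 + (5 - 7)*(0 + 0 + 56*(5 - 7) + 7*0*(5 - 7)))/(7*(5 - 7)) = 1701 + (⅐)*(112 + 0 - 2*(0 + 0 + 56*(-2) + 7*0*(-2)))/(-2) = 1701 + (⅐)*(-½)*(112 + 0 - 2*(0 + 0 - 112 + 0)) = 1701 + (⅐)*(-½)*(112 + 0 - 2*(-112)) = 1701 + (⅐)*(-½)*(112 + 0 + 224) = 1701 + (⅐)*(-½)*336 = 1701 - 24 = 1677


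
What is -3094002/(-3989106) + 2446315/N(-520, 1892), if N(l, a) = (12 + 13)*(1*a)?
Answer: 10005006201/190590620 ≈ 52.495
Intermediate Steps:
N(l, a) = 25*a
-3094002/(-3989106) + 2446315/N(-520, 1892) = -3094002/(-3989106) + 2446315/((25*1892)) = -3094002*(-1/3989106) + 2446315/47300 = 171889/221617 + 2446315*(1/47300) = 171889/221617 + 489263/9460 = 10005006201/190590620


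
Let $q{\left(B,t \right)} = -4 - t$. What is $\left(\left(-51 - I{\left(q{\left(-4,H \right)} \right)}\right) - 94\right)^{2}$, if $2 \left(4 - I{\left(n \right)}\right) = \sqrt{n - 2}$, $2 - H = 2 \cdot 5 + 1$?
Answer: $\frac{\left(298 - \sqrt{3}\right)^{2}}{4} \approx 21944.0$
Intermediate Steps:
$H = -9$ ($H = 2 - \left(2 \cdot 5 + 1\right) = 2 - \left(10 + 1\right) = 2 - 11 = -9$)
$I{\left(n \right)} = 4 - \frac{\sqrt{-2 + n}}{2}$ ($I{\left(n \right)} = 4 - \frac{\sqrt{n - 2}}{2} = 4 - \frac{\sqrt{-2 + n}}{2}$)
$\left(\left(-51 - I{\left(q{\left(-4,H \right)} \right)}\right) - 94\right)^{2} = \left(\left(-51 - \left(4 - \frac{\sqrt{-2 - -5}}{2}\right)\right) - 94\right)^{2} = \left(\left(-51 - \left(4 - \frac{\sqrt{-2 + \left(-4 + 9\right)}}{2}\right)\right) - 94\right)^{2} = \left(\left(-51 - \left(4 - \frac{\sqrt{-2 + 5}}{2}\right)\right) - 94\right)^{2} = \left(\left(-51 - \left(4 - \frac{\sqrt{3}}{2}\right)\right) - 94\right)^{2} = \left(\left(-55 + \frac{\sqrt{3}}{2}\right) - 94\right)^{2} = \left(-149 + \frac{\sqrt{3}}{2}\right)^{2}$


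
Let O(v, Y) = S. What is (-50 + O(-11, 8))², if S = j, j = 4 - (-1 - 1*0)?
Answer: 2025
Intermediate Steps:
j = 5 (j = 4 - (-1 + 0) = 4 - 1*(-1) = 4 + 1 = 5)
S = 5
O(v, Y) = 5
(-50 + O(-11, 8))² = (-50 + 5)² = (-45)² = 2025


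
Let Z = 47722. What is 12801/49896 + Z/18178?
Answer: 435638915/151168248 ≈ 2.8818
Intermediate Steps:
12801/49896 + Z/18178 = 12801/49896 + 47722/18178 = 12801*(1/49896) + 47722*(1/18178) = 4267/16632 + 23861/9089 = 435638915/151168248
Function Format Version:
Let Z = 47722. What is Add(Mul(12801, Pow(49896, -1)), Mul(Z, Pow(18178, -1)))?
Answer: Rational(435638915, 151168248) ≈ 2.8818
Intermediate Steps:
Add(Mul(12801, Pow(49896, -1)), Mul(Z, Pow(18178, -1))) = Add(Mul(12801, Pow(49896, -1)), Mul(47722, Pow(18178, -1))) = Add(Mul(12801, Rational(1, 49896)), Mul(47722, Rational(1, 18178))) = Add(Rational(4267, 16632), Rational(23861, 9089)) = Rational(435638915, 151168248)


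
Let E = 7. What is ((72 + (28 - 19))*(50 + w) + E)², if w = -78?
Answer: 5112121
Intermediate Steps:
((72 + (28 - 19))*(50 + w) + E)² = ((72 + (28 - 19))*(50 - 78) + 7)² = ((72 + 9)*(-28) + 7)² = (81*(-28) + 7)² = (-2268 + 7)² = (-2261)² = 5112121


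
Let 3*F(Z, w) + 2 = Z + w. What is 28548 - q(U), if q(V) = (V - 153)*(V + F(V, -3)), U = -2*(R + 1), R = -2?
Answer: 28699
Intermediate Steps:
F(Z, w) = -⅔ + Z/3 + w/3 (F(Z, w) = -⅔ + (Z + w)/3 = -⅔ + (Z/3 + w/3) = -⅔ + Z/3 + w/3)
U = 2 (U = -2*(-2 + 1) = -2*(-1) = 2)
q(V) = (-153 + V)*(-5/3 + 4*V/3) (q(V) = (V - 153)*(V + (-⅔ + V/3 + (⅓)*(-3))) = (-153 + V)*(V + (-⅔ + V/3 - 1)) = (-153 + V)*(V + (-5/3 + V/3)) = (-153 + V)*(-5/3 + 4*V/3))
28548 - q(U) = 28548 - (255 - 617/3*2 + (4/3)*2²) = 28548 - (255 - 1234/3 + (4/3)*4) = 28548 - (255 - 1234/3 + 16/3) = 28548 - 1*(-151) = 28548 + 151 = 28699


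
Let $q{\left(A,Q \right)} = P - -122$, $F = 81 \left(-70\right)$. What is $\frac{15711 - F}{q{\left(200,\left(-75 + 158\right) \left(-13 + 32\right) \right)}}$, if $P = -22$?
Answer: $\frac{21381}{100} \approx 213.81$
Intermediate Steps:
$F = -5670$
$q{\left(A,Q \right)} = 100$ ($q{\left(A,Q \right)} = -22 - -122 = -22 + 122 = 100$)
$\frac{15711 - F}{q{\left(200,\left(-75 + 158\right) \left(-13 + 32\right) \right)}} = \frac{15711 - -5670}{100} = \left(15711 + 5670\right) \frac{1}{100} = 21381 \cdot \frac{1}{100} = \frac{21381}{100}$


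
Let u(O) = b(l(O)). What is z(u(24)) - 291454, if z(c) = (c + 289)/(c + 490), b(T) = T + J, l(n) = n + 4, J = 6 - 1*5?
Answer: -50421436/173 ≈ -2.9145e+5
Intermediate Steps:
J = 1 (J = 6 - 5 = 1)
l(n) = 4 + n
b(T) = 1 + T (b(T) = T + 1 = 1 + T)
u(O) = 5 + O (u(O) = 1 + (4 + O) = 5 + O)
z(c) = (289 + c)/(490 + c)
z(u(24)) - 291454 = (289 + (5 + 24))/(490 + (5 + 24)) - 291454 = (289 + 29)/(490 + 29) - 291454 = 318/519 - 291454 = (1/519)*318 - 291454 = 106/173 - 291454 = -50421436/173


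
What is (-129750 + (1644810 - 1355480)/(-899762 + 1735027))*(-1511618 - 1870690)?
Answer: 73311758886904272/167053 ≈ 4.3885e+11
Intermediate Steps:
(-129750 + (1644810 - 1355480)/(-899762 + 1735027))*(-1511618 - 1870690) = (-129750 + 289330/835265)*(-3382308) = (-129750 + 289330*(1/835265))*(-3382308) = (-129750 + 57866/167053)*(-3382308) = -21675068884/167053*(-3382308) = 73311758886904272/167053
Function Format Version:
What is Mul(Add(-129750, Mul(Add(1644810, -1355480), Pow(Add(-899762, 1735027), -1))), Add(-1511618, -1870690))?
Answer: Rational(73311758886904272, 167053) ≈ 4.3885e+11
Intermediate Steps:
Mul(Add(-129750, Mul(Add(1644810, -1355480), Pow(Add(-899762, 1735027), -1))), Add(-1511618, -1870690)) = Mul(Add(-129750, Mul(289330, Pow(835265, -1))), -3382308) = Mul(Add(-129750, Mul(289330, Rational(1, 835265))), -3382308) = Mul(Add(-129750, Rational(57866, 167053)), -3382308) = Mul(Rational(-21675068884, 167053), -3382308) = Rational(73311758886904272, 167053)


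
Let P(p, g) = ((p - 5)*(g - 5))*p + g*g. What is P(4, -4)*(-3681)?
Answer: -191412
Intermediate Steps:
P(p, g) = g**2 + p*(-5 + g)*(-5 + p) (P(p, g) = ((-5 + p)*(-5 + g))*p + g**2 = ((-5 + g)*(-5 + p))*p + g**2 = p*(-5 + g)*(-5 + p) + g**2 = g**2 + p*(-5 + g)*(-5 + p))
P(4, -4)*(-3681) = ((-4)**2 - 5*4**2 + 25*4 - 4*4**2 - 5*(-4)*4)*(-3681) = (16 - 5*16 + 100 - 4*16 + 80)*(-3681) = (16 - 80 + 100 - 64 + 80)*(-3681) = 52*(-3681) = -191412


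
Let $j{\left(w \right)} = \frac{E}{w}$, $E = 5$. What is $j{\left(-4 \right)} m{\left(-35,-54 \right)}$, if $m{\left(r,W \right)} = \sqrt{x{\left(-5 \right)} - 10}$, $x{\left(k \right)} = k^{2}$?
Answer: $- \frac{5 \sqrt{15}}{4} \approx -4.8412$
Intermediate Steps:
$j{\left(w \right)} = \frac{5}{w}$
$m{\left(r,W \right)} = \sqrt{15}$ ($m{\left(r,W \right)} = \sqrt{\left(-5\right)^{2} - 10} = \sqrt{25 - 10} = \sqrt{15}$)
$j{\left(-4 \right)} m{\left(-35,-54 \right)} = \frac{5}{-4} \sqrt{15} = 5 \left(- \frac{1}{4}\right) \sqrt{15} = - \frac{5 \sqrt{15}}{4}$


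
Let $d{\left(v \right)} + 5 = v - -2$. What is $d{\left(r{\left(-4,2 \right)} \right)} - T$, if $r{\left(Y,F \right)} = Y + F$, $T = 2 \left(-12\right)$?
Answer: $19$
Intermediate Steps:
$T = -24$
$r{\left(Y,F \right)} = F + Y$
$d{\left(v \right)} = -3 + v$ ($d{\left(v \right)} = -5 + \left(v - -2\right) = -5 + \left(v + 2\right) = -5 + \left(2 + v\right) = -3 + v$)
$d{\left(r{\left(-4,2 \right)} \right)} - T = \left(-3 + \left(2 - 4\right)\right) - -24 = \left(-3 - 2\right) + 24 = -5 + 24 = 19$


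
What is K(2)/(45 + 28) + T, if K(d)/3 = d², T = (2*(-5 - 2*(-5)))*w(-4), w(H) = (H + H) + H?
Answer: -8748/73 ≈ -119.84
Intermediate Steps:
w(H) = 3*H (w(H) = 2*H + H = 3*H)
T = -120 (T = (2*(-5 - 2*(-5)))*(3*(-4)) = (2*(-5 + 10))*(-12) = (2*5)*(-12) = 10*(-12) = -120)
K(d) = 3*d²
K(2)/(45 + 28) + T = (3*2²)/(45 + 28) - 120 = (3*4)/73 - 120 = 12*(1/73) - 120 = 12/73 - 120 = -8748/73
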